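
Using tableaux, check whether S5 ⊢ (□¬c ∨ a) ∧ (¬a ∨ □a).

Invalid (countermodel exists)

Tableau for the negation ¬((□¬c ∨ a) ∧ (¬a ∨ □a)):
1. ¬((□¬c ∨ a) ∧ (¬a ∨ □a)), w0
2. ¬(¬a ∨ □a), w0
3. a, w0
4. ¬□a, w0
5. ¬a, w1
Accessibility: w0Rw0, w0Rw1, w1Rw0, w1Rw1
The negation has an open branch (countermodel exists).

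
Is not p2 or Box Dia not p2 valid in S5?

Tableau for the negation not (not p2 or Box Dia not p2):
1. not (not p2 or Box Dia not p2), 0
2. p2, 0
3. not Box Dia not p2, 0
4. not Dia not p2, 1
5. p2, 1
Accessibility: 0R0, 0R1, 1R0, 1R1
The negation has an open branch (countermodel exists).

Invalid (countermodel exists)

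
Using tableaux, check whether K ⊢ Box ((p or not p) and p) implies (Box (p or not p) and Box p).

Tableau for the negation not (Box ((p or not p) and p) implies (Box (p or not p) and Box p)):
1. not (Box ((p or not p) and p) implies (Box (p or not p) and Box p)), 0
2. Box ((p or not p) and p), 0   [neg-implies-rule on 1]
3. not (Box (p or not p) and Box p), 0   [neg-implies-rule on 1]
4. not Box p, 0   [neg-and-rule on 3 (branches; this branch)]
5. not p, 1   [neg-Box-rule on 4: fresh world 1, 0R1]
6. (p or not p) and p, 1   [Box-rule on 2 via 0R1]
7. p or not p, 1   [and-rule on 6]
8. p, 1   [and-rule on 6]
Accessibility: 0R1
Branch closes: p and not p both at 1.
All branches of the negation close; one closing branch shown above.

Valid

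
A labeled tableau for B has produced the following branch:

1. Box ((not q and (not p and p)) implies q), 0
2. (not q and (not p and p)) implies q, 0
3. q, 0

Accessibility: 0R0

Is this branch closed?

No, open

No atom appears with both signs at the same world.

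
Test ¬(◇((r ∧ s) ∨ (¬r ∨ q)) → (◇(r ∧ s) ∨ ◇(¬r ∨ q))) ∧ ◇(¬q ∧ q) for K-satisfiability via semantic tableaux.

1. ¬(◇((r ∧ s) ∨ (¬r ∨ q)) → (◇(r ∧ s) ∨ ◇(¬r ∨ q))) ∧ ◇(¬q ∧ q), 0
2. ¬(◇((r ∧ s) ∨ (¬r ∨ q)) → (◇(r ∧ s) ∨ ◇(¬r ∨ q))), 0
3. ◇(¬q ∧ q), 0
4. ◇((r ∧ s) ∨ (¬r ∨ q)), 0
5. ¬(◇(r ∧ s) ∨ ◇(¬r ∨ q)), 0
6. ¬◇(r ∧ s), 0
7. ¬◇(¬r ∨ q), 0
8. ¬q ∧ q, 1
9. ¬q, 1
10. q, 1
Accessibility: 0R1
Branch closes: q and ¬q both at 1.
All branches of the tableau close; one closing branch shown above.

No, unsatisfiable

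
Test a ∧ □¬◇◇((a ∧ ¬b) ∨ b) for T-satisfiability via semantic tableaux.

No, unsatisfiable

1. a ∧ □¬◇◇((a ∧ ¬b) ∨ b), w0
2. a, w0   [∧-rule on 1]
3. □¬◇◇((a ∧ ¬b) ∨ b), w0   [∧-rule on 1]
4. ¬◇◇((a ∧ ¬b) ∨ b), w0   [□-rule on 3 via w0Rw0]
5. ¬◇((a ∧ ¬b) ∨ b), w0   [¬◇-rule on 4 via w0Rw0]
6. ¬((a ∧ ¬b) ∨ b), w0   [¬◇-rule on 5 via w0Rw0]
7. ¬(a ∧ ¬b), w0   [¬∨-rule on 6]
8. ¬b, w0   [¬∨-rule on 6]
9. b, w0   [¬∧-rule on 7 (branches; this branch)]
Accessibility: w0Rw0
Branch closes: b and ¬b both at w0.
All branches of the tableau close; one closing branch shown above.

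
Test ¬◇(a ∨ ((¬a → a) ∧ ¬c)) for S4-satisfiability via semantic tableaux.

1. ¬◇(a ∨ ((¬a → a) ∧ ¬c)), w0
2. ¬(a ∨ ((¬a → a) ∧ ¬c)), w0
3. ¬a, w0
4. ¬((¬a → a) ∧ ¬c), w0
5. c, w0
Accessibility: w0Rw0

Satisfiable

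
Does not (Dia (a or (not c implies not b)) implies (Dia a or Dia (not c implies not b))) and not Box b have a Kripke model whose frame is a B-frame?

1. not (Dia (a or (not c implies not b)) implies (Dia a or Dia (not c implies not b))) and not Box b, 0
2. not (Dia (a or (not c implies not b)) implies (Dia a or Dia (not c implies not b))), 0   [and-rule on 1]
3. not Box b, 0   [and-rule on 1]
4. Dia (a or (not c implies not b)), 0   [neg-implies-rule on 2]
5. not (Dia a or Dia (not c implies not b)), 0   [neg-implies-rule on 2]
6. not Dia a, 0   [neg-or-rule on 5]
7. not Dia (not c implies not b), 0   [neg-or-rule on 5]
8. not a, 0   [neg-Dia-rule on 6 via 0R0]
9. not (not c implies not b), 0   [neg-Dia-rule on 7 via 0R0]
10. not c, 0   [neg-implies-rule on 9]
11. b, 0   [neg-implies-rule on 9]
12. not b, 1   [neg-Box-rule on 3: fresh world 1, 0R1]
13. not a, 1   [neg-Dia-rule on 6 via 0R1]
14. not (not c implies not b), 1   [neg-Dia-rule on 7 via 0R1]
15. not c, 1   [neg-implies-rule on 14]
16. b, 1   [neg-implies-rule on 14]
Accessibility: 0R0, 0R1, 1R0, 1R1
Branch closes: b and not b both at 1.
Every branch closes; the branch above is one of them.

No, unsatisfiable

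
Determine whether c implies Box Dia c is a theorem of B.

Tableau for the negation not (c implies Box Dia c):
1. not (c implies Box Dia c), 0
2. c, 0
3. not Box Dia c, 0
4. not Dia c, 1
5. not c, 0
Accessibility: 0R0, 0R1, 1R0, 1R1
Branch closes: c and not c both at 0.
Every branch of the negation's tableau closes; the branch above is one of them.

Valid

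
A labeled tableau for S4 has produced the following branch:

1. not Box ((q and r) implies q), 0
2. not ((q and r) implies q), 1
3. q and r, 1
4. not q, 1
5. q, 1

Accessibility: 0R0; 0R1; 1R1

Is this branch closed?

Closed

Both q and not q appear at 1.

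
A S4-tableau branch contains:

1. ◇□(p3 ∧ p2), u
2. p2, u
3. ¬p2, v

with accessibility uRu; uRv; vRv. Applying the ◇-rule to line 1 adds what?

a fresh world w with uRw, and □(p3 ∧ p2) at w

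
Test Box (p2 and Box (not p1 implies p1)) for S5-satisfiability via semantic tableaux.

Satisfiable (open branch found)

1. Box (p2 and Box (not p1 implies p1)), u
2. p2 and Box (not p1 implies p1), u   [Box-rule on 1 via uRu]
3. p2, u   [and-rule on 2]
4. Box (not p1 implies p1), u   [and-rule on 2]
5. not p1 implies p1, u   [Box-rule on 4 via uRu]
6. p1, u   [implies-rule on 5 (branches; this branch)]
Accessibility: uRu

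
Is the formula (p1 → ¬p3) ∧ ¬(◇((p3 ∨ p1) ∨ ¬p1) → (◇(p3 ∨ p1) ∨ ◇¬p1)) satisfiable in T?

Unsatisfiable (every branch closes)

1. (p1 → ¬p3) ∧ ¬(◇((p3 ∨ p1) ∨ ¬p1) → (◇(p3 ∨ p1) ∨ ◇¬p1)), w0
2. p1 → ¬p3, w0   [∧-rule on 1]
3. ¬(◇((p3 ∨ p1) ∨ ¬p1) → (◇(p3 ∨ p1) ∨ ◇¬p1)), w0   [∧-rule on 1]
4. ◇((p3 ∨ p1) ∨ ¬p1), w0   [¬→-rule on 3]
5. ¬(◇(p3 ∨ p1) ∨ ◇¬p1), w0   [¬→-rule on 3]
6. ¬◇(p3 ∨ p1), w0   [¬∨-rule on 5]
7. ¬◇¬p1, w0   [¬∨-rule on 5]
8. ¬(p3 ∨ p1), w0   [¬◇-rule on 6 via w0Rw0]
9. ¬p3, w0   [¬∨-rule on 8]
10. ¬p1, w0   [¬∨-rule on 8]
11. p1, w0   [¬◇-rule on 7 via w0Rw0]
Accessibility: w0Rw0
Branch closes: p1 and ¬p1 both at w0.
(One branch shown.) All branches close.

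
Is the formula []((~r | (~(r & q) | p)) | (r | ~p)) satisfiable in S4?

1. []((~r | (~(r & q) | p)) | (r | ~p)), u
2. (~r | (~(r & q) | p)) | (r | ~p), u
3. r | ~p, u
4. ~p, u
Accessibility: uRu

Yes, satisfiable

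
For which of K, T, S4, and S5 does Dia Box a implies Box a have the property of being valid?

S5

S5-tableau for the negation not (Dia Box a implies Box a):
1. not (Dia Box a implies Box a), w0
2. Dia Box a, w0
3. not Box a, w0
4. Box a, w1
5. a, w0
6. a, w1
7. not a, w2
8. a, w2
Accessibility: w0Rw0, w0Rw1, w0Rw2, w1Rw0, w1Rw1, w1Rw2, w2Rw0, w2Rw1, w2Rw2
Branch closes: a and not a both at w2.
Every branch closes (one shown): valid in S5.
S4-tableau for the negation not (Dia Box a implies Box a):
1. not (Dia Box a implies Box a), w0
2. Dia Box a, w0
3. not Box a, w0
4. Box a, w1
5. a, w1
6. not a, w2
Accessibility: w0Rw0, w0Rw1, w0Rw2, w1Rw1, w2Rw2
Complete open branch: countermodel on an S4-frame, so not valid in S4, nor in K, T (the same frame is also a K-frame and a T-frame).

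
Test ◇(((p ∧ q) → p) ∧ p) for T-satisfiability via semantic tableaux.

Satisfiable (open branch found)

1. ◇(((p ∧ q) → p) ∧ p), 0
2. ((p ∧ q) → p) ∧ p, 1
3. (p ∧ q) → p, 1
4. p, 1
Accessibility: 0R0, 0R1, 1R1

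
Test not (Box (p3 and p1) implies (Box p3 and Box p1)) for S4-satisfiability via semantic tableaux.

Unsatisfiable (every branch closes)

1. not (Box (p3 and p1) implies (Box p3 and Box p1)), w0
2. Box (p3 and p1), w0
3. not (Box p3 and Box p1), w0
4. p3 and p1, w0
5. p3, w0
6. p1, w0
7. not Box p1, w0
8. not p1, w1
9. p3 and p1, w1
10. p3, w1
11. p1, w1
Accessibility: w0Rw0, w0Rw1, w1Rw1
Branch closes: p1 and not p1 both at w1.
(One branch shown.) All branches close.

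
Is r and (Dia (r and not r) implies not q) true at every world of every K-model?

Tableau for the negation not (r and (Dia (r and not r) implies not q)):
1. not (r and (Dia (r and not r) implies not q)), w0
2. not r, w0
The negation has an open branch (countermodel exists).

Not valid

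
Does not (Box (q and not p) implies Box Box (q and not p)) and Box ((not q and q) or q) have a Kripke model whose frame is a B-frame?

Yes, satisfiable

1. not (Box (q and not p) implies Box Box (q and not p)) and Box ((not q and q) or q), u
2. not (Box (q and not p) implies Box Box (q and not p)), u
3. Box ((not q and q) or q), u
4. Box (q and not p), u
5. not Box Box (q and not p), u
6. (not q and q) or q, u
7. q and not p, u
8. q, u
9. not p, u
10. not Box (q and not p), v
11. (not q and q) or q, v
12. q and not p, v
13. q, v
14. not p, v
15. not (q and not p), w
16. p, w
Accessibility: uRu, uRv, vRu, vRv, vRw, wRv, wRw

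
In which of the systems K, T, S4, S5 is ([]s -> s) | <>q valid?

T, S4, S5

T-tableau for the negation ~(([]s -> s) | <>q):
1. ~(([]s -> s) | <>q), u
2. ~([]s -> s), u   [~|-rule on 1]
3. ~<>q, u   [~|-rule on 1]
4. []s, u   [~->-rule on 2]
5. ~s, u   [~->-rule on 2]
6. ~q, u   [~<>-rule on 3 via uRu]
7. s, u   [[]-rule on 4 via uRu]
Accessibility: uRu
Branch closes: s and ~s both at u.
Every branch closes (one shown): valid in T, hence also in S4, S5 (every theorem of T is a theorem of S4 and S5).
K-tableau for the negation ~(([]s -> s) | <>q):
1. ~(([]s -> s) | <>q), u
2. ~([]s -> s), u   [~|-rule on 1]
3. ~<>q, u   [~|-rule on 1]
4. []s, u   [~->-rule on 2]
5. ~s, u   [~->-rule on 2]
Complete open branch: countermodel on a K-frame, so not valid in K.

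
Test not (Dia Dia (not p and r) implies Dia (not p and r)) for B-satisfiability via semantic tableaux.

Satisfiable (open branch found)

1. not (Dia Dia (not p and r) implies Dia (not p and r)), w0
2. Dia Dia (not p and r), w0   [neg-implies-rule on 1]
3. not Dia (not p and r), w0   [neg-implies-rule on 1]
4. not (not p and r), w0   [neg-Dia-rule on 3 via w0Rw0]
5. not r, w0   [neg-and-rule on 4 (branches; this branch)]
6. Dia (not p and r), w1   [Dia-rule on 2: fresh world w1, w0Rw1]
7. not (not p and r), w1   [neg-Dia-rule on 3 via w0Rw1]
8. not r, w1   [neg-and-rule on 7 (branches; this branch)]
9. not p and r, w2   [Dia-rule on 6: fresh world w2, w1Rw2]
10. not p, w2   [and-rule on 9]
11. r, w2   [and-rule on 9]
Accessibility: w0Rw0, w0Rw1, w1Rw0, w1Rw1, w1Rw2, w2Rw1, w2Rw2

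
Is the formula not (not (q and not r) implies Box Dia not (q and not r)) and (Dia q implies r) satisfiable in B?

1. not (not (q and not r) implies Box Dia not (q and not r)) and (Dia q implies r), u
2. not (not (q and not r) implies Box Dia not (q and not r)), u   [and-rule on 1]
3. Dia q implies r, u   [and-rule on 1]
4. not (q and not r), u   [neg-implies-rule on 2]
5. not Box Dia not (q and not r), u   [neg-implies-rule on 2]
6. not Dia q, u   [implies-rule on 3 (branches; this branch)]
7. not q, u   [neg-Dia-rule on 6 via uRu]
8. r, u   [neg-and-rule on 4 (branches; this branch)]
9. not Dia not (q and not r), v   [neg-Box-rule on 5: fresh world v, uRv]
10. not q, v   [neg-Dia-rule on 6 via uRv]
11. q and not r, u   [neg-Dia-rule on 9 via vRu]
12. q, u   [and-rule on 11]
13. not r, u   [and-rule on 11]
Accessibility: uRu, uRv, vRu, vRv
Branch closes: q and not q both at u.
(One branch shown.) All branches close.

Unsatisfiable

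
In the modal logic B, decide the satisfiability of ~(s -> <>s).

1. ~(s -> <>s), w0
2. s, w0   [~->-rule on 1]
3. ~<>s, w0   [~->-rule on 1]
4. ~s, w0   [~<>-rule on 3 via w0Rw0]
Accessibility: w0Rw0
Branch closes: s and ~s both at w0.
Every branch closes; the branch above is one of them.

Unsatisfiable (every branch closes)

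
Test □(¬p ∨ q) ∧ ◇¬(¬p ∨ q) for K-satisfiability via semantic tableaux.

Unsatisfiable (every branch closes)

1. □(¬p ∨ q) ∧ ◇¬(¬p ∨ q), 0
2. □(¬p ∨ q), 0
3. ◇¬(¬p ∨ q), 0
4. ¬(¬p ∨ q), 1
5. p, 1
6. ¬q, 1
7. ¬p ∨ q, 1
8. q, 1
Accessibility: 0R1
Branch closes: q and ¬q both at 1.
Every branch closes; the branch above is one of them.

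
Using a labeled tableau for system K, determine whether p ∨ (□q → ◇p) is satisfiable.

1. p ∨ (□q → ◇p), w0
2. □q → ◇p, w0
3. ◇p, w0
4. p, w1
Accessibility: w0Rw1

Satisfiable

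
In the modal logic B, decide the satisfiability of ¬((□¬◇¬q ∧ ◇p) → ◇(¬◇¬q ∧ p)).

No, unsatisfiable

1. ¬((□¬◇¬q ∧ ◇p) → ◇(¬◇¬q ∧ p)), u
2. □¬◇¬q ∧ ◇p, u   [¬→-rule on 1]
3. ¬◇(¬◇¬q ∧ p), u   [¬→-rule on 1]
4. □¬◇¬q, u   [∧-rule on 2]
5. ◇p, u   [∧-rule on 2]
6. ¬(¬◇¬q ∧ p), u   [¬◇-rule on 3 via uRu]
7. ¬◇¬q, u   [□-rule on 4 via uRu]
8. q, u   [¬◇-rule on 7 via uRu]
9. ◇¬q, u   [¬∧-rule on 6 (branches; this branch)]
10. p, v   [◇-rule on 5: fresh world v, uRv]
11. ¬(¬◇¬q ∧ p), v   [¬◇-rule on 3 via uRv]
12. ¬◇¬q, v   [□-rule on 4 via uRv]
13. q, v   [¬◇-rule on 7 via uRv]
14. ◇¬q, v   [¬∧-rule on 11 (branches; this branch)]
15. ¬q, w   [◇-rule on 9: fresh world w, uRw]
16. ¬(¬◇¬q ∧ p), w   [¬◇-rule on 3 via uRw]
17. ¬◇¬q, w   [□-rule on 4 via uRw]
18. q, w   [¬◇-rule on 7 via uRw]
Accessibility: uRu, uRv, uRw, vRu, vRv, wRu, wRw
Branch closes: q and ¬q both at w.
All branches of the tableau close; one closing branch shown above.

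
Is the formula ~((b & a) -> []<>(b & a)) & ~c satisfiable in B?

1. ~((b & a) -> []<>(b & a)) & ~c, w0
2. ~((b & a) -> []<>(b & a)), w0   [&-rule on 1]
3. ~c, w0   [&-rule on 1]
4. b & a, w0   [~->-rule on 2]
5. ~[]<>(b & a), w0   [~->-rule on 2]
6. b, w0   [&-rule on 4]
7. a, w0   [&-rule on 4]
8. ~<>(b & a), w1   [~[]-rule on 5: fresh world w1, w0Rw1]
9. ~(b & a), w0   [~<>-rule on 8 via w1Rw0]
10. ~(b & a), w1   [~<>-rule on 8 via w1Rw1]
11. ~a, w0   [~&-rule on 9 (branches; this branch)]
Accessibility: w0Rw0, w0Rw1, w1Rw0, w1Rw1
Branch closes: a and ~a both at w0.
Every branch closes; the branch above is one of them.

Unsatisfiable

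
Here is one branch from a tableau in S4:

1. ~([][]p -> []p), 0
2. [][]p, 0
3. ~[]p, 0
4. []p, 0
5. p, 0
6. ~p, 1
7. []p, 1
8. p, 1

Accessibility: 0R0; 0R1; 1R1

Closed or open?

Closed

Both p and ~p appear at 1.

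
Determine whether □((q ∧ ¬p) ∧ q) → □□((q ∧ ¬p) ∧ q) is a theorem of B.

Not valid

Tableau for the negation ¬(□((q ∧ ¬p) ∧ q) → □□((q ∧ ¬p) ∧ q)):
1. ¬(□((q ∧ ¬p) ∧ q) → □□((q ∧ ¬p) ∧ q)), u
2. □((q ∧ ¬p) ∧ q), u   [¬→-rule on 1]
3. ¬□□((q ∧ ¬p) ∧ q), u   [¬→-rule on 1]
4. (q ∧ ¬p) ∧ q, u   [□-rule on 2 via uRu]
5. q ∧ ¬p, u   [∧-rule on 4]
6. q, u   [∧-rule on 4]
7. ¬p, u   [∧-rule on 5]
8. ¬□((q ∧ ¬p) ∧ q), v   [¬□-rule on 3: fresh world v, uRv]
9. (q ∧ ¬p) ∧ q, v   [□-rule on 2 via uRv]
10. q ∧ ¬p, v   [∧-rule on 9]
11. q, v   [∧-rule on 9]
12. ¬p, v   [∧-rule on 10]
13. ¬((q ∧ ¬p) ∧ q), w   [¬□-rule on 8: fresh world w, vRw]
14. ¬q, w   [¬∧-rule on 13 (branches; this branch)]
Accessibility: uRu, uRv, vRu, vRv, vRw, wRv, wRw
The negation has an open branch (countermodel exists).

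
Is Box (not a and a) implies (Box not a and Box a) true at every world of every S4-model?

Tableau for the negation not (Box (not a and a) implies (Box not a and Box a)):
1. not (Box (not a and a) implies (Box not a and Box a)), w0
2. Box (not a and a), w0
3. not (Box not a and Box a), w0
4. not a and a, w0
5. not a, w0
6. a, w0
Accessibility: w0Rw0
Branch closes: a and not a both at w0.
All branches of the negation close; one closing branch shown above.

Yes, valid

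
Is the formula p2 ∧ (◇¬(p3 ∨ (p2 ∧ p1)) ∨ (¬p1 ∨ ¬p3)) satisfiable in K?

Yes, satisfiable

1. p2 ∧ (◇¬(p3 ∨ (p2 ∧ p1)) ∨ (¬p1 ∨ ¬p3)), u
2. p2, u
3. ◇¬(p3 ∨ (p2 ∧ p1)) ∨ (¬p1 ∨ ¬p3), u
4. ¬p1 ∨ ¬p3, u
5. ¬p3, u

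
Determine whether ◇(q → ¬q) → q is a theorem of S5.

Tableau for the negation ¬(◇(q → ¬q) → q):
1. ¬(◇(q → ¬q) → q), 0
2. ◇(q → ¬q), 0
3. ¬q, 0
4. q → ¬q, 1
5. ¬q, 1
Accessibility: 0R0, 0R1, 1R0, 1R1
The negation has an open branch (countermodel exists).

No, not valid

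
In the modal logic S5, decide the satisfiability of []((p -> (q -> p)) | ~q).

Satisfiable

1. []((p -> (q -> p)) | ~q), w0
2. (p -> (q -> p)) | ~q, w0
3. ~q, w0
Accessibility: w0Rw0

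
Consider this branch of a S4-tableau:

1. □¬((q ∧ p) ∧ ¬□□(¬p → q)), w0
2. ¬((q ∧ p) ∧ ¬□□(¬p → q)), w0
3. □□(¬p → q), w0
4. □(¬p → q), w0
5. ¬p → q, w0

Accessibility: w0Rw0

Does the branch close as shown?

No, open

No atom appears with both signs at the same world.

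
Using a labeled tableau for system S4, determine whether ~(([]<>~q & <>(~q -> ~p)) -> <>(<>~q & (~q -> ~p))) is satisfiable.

1. ~(([]<>~q & <>(~q -> ~p)) -> <>(<>~q & (~q -> ~p))), 0
2. []<>~q & <>(~q -> ~p), 0
3. ~<>(<>~q & (~q -> ~p)), 0
4. []<>~q, 0
5. <>(~q -> ~p), 0
6. ~(<>~q & (~q -> ~p)), 0
7. <>~q, 0
8. ~(~q -> ~p), 0
9. ~q, 0
10. p, 0
11. ~q -> ~p, 1
12. ~(<>~q & (~q -> ~p)), 1
13. <>~q, 1
14. ~p, 1
15. ~<>~q, 1
16. q, 1
17. ~q, 2
18. ~(<>~q & (~q -> ~p)), 2
19. <>~q, 2
20. ~(~q -> ~p), 2
21. p, 2
22. ~q, 3
23. ~(<>~q & (~q -> ~p)), 3
24. <>~q, 3
25. q, 3
Accessibility: 0R0, 0R1, 0R2, 0R3, 1R1, 1R3, 2R2, 3R3
Branch closes: q and ~q both at 3.
Every branch closes; the branch above is one of them.

No, unsatisfiable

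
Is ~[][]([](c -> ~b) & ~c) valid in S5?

Not valid

Tableau for the negation [][]([](c -> ~b) & ~c):
1. [][]([](c -> ~b) & ~c), 0
2. []([](c -> ~b) & ~c), 0
3. [](c -> ~b) & ~c, 0
4. [](c -> ~b), 0
5. ~c, 0
6. c -> ~b, 0
7. ~b, 0
Accessibility: 0R0
The negation has an open branch (countermodel exists).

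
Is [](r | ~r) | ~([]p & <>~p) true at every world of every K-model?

Yes, valid

Tableau for the negation ~([](r | ~r) | ~([]p & <>~p)):
1. ~([](r | ~r) | ~([]p & <>~p)), w0
2. ~[](r | ~r), w0
3. []p & <>~p, w0
4. []p, w0
5. <>~p, w0
6. ~(r | ~r), w1
7. ~r, w1
8. r, w1
Accessibility: w0Rw1
Branch closes: r and ~r both at w1.
All branches of the negation close; one closing branch shown above.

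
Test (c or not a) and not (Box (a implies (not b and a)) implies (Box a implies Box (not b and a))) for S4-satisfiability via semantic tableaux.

1. (c or not a) and not (Box (a implies (not b and a)) implies (Box a implies Box (not b and a))), u
2. c or not a, u   [and-rule on 1]
3. not (Box (a implies (not b and a)) implies (Box a implies Box (not b and a))), u   [and-rule on 1]
4. Box (a implies (not b and a)), u   [neg-implies-rule on 3]
5. not (Box a implies Box (not b and a)), u   [neg-implies-rule on 3]
6. Box a, u   [neg-implies-rule on 5]
7. not Box (not b and a), u   [neg-implies-rule on 5]
8. a implies (not b and a), u   [Box-rule on 4 via uRu]
9. a, u   [Box-rule on 6 via uRu]
10. c, u   [or-rule on 2 (branches; this branch)]
11. not b and a, u   [implies-rule on 8 (branches; this branch)]
12. not b, u   [and-rule on 11]
13. not (not b and a), v   [neg-Box-rule on 7: fresh world v, uRv]
14. a implies (not b and a), v   [Box-rule on 4 via uRv]
15. a, v   [Box-rule on 6 via uRv]
16. b, v   [neg-and-rule on 13 (branches; this branch)]
17. not b and a, v   [implies-rule on 14 (branches; this branch)]
18. not b, v   [and-rule on 17]
Accessibility: uRu, uRv, vRv
Branch closes: b and not b both at v.
All branches of the tableau close; one closing branch shown above.

No, unsatisfiable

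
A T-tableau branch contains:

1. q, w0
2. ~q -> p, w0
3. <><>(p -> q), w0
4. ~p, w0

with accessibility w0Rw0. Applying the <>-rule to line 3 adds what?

a fresh world w1 with w0Rw1, and <>(p -> q) at w1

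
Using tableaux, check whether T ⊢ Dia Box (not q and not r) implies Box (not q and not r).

Tableau for the negation not (Dia Box (not q and not r) implies Box (not q and not r)):
1. not (Dia Box (not q and not r) implies Box (not q and not r)), 0
2. Dia Box (not q and not r), 0
3. not Box (not q and not r), 0
4. Box (not q and not r), 1
5. not q and not r, 1
6. not q, 1
7. not r, 1
8. not (not q and not r), 2
9. r, 2
Accessibility: 0R0, 0R1, 0R2, 1R1, 2R2
The negation has an open branch (countermodel exists).

No, not valid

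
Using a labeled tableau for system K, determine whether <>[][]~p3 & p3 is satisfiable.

1. <>[][]~p3 & p3, 0
2. <>[][]~p3, 0
3. p3, 0
4. [][]~p3, 1
Accessibility: 0R1

Satisfiable (open branch found)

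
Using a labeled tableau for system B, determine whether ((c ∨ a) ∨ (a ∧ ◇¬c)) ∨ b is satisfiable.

Satisfiable (open branch found)

1. ((c ∨ a) ∨ (a ∧ ◇¬c)) ∨ b, w0
2. b, w0   [∨-rule on 1 (branches; this branch)]
Accessibility: w0Rw0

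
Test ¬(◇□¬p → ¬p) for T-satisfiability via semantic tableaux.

1. ¬(◇□¬p → ¬p), 0
2. ◇□¬p, 0
3. p, 0
4. □¬p, 1
5. ¬p, 1
Accessibility: 0R0, 0R1, 1R1

Yes, satisfiable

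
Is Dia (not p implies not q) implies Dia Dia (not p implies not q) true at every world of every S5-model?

Tableau for the negation not (Dia (not p implies not q) implies Dia Dia (not p implies not q)):
1. not (Dia (not p implies not q) implies Dia Dia (not p implies not q)), 0
2. Dia (not p implies not q), 0   [neg-implies-rule on 1]
3. not Dia Dia (not p implies not q), 0   [neg-implies-rule on 1]
4. not Dia (not p implies not q), 0   [neg-Dia-rule on 3 via 0R0]
5. not (not p implies not q), 0   [neg-Dia-rule on 4 via 0R0]
6. not p, 0   [neg-implies-rule on 5]
7. q, 0   [neg-implies-rule on 5]
8. not p implies not q, 1   [Dia-rule on 2: fresh world 1, 0R1]
9. not Dia (not p implies not q), 1   [neg-Dia-rule on 3 via 0R1]
10. not (not p implies not q), 1   [neg-Dia-rule on 4 via 0R1]
11. not p, 1   [neg-implies-rule on 10]
12. q, 1   [neg-implies-rule on 10]
13. not q, 1   [implies-rule on 8 (branches; this branch)]
Accessibility: 0R0, 0R1, 1R0, 1R1
Branch closes: q and not q both at 1.
All branches of the negation close; one closing branch shown above.

Yes, valid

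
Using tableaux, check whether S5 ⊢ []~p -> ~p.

Tableau for the negation ~([]~p -> ~p):
1. ~([]~p -> ~p), u
2. []~p, u
3. p, u
4. ~p, u
Accessibility: uRu
Branch closes: p and ~p both at u.
All branches of the negation close; one closing branch shown above.

Valid in S5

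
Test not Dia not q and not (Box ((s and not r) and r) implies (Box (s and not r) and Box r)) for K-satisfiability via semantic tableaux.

No, unsatisfiable

1. not Dia not q and not (Box ((s and not r) and r) implies (Box (s and not r) and Box r)), w0
2. not Dia not q, w0
3. not (Box ((s and not r) and r) implies (Box (s and not r) and Box r)), w0
4. Box ((s and not r) and r), w0
5. not (Box (s and not r) and Box r), w0
6. not Box (s and not r), w0
7. not (s and not r), w1
8. q, w1
9. (s and not r) and r, w1
10. s and not r, w1
11. r, w1
12. s, w1
13. not r, w1
Accessibility: w0Rw1
Branch closes: r and not r both at w1.
(One branch shown.) All branches close.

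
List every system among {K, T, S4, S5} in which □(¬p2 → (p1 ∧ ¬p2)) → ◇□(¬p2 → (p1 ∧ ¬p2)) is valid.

T-tableau for the negation ¬(□(¬p2 → (p1 ∧ ¬p2)) → ◇□(¬p2 → (p1 ∧ ¬p2))):
1. ¬(□(¬p2 → (p1 ∧ ¬p2)) → ◇□(¬p2 → (p1 ∧ ¬p2))), 0
2. □(¬p2 → (p1 ∧ ¬p2)), 0
3. ¬◇□(¬p2 → (p1 ∧ ¬p2)), 0
4. ¬p2 → (p1 ∧ ¬p2), 0
5. ¬□(¬p2 → (p1 ∧ ¬p2)), 0
6. p1 ∧ ¬p2, 0
7. p1, 0
8. ¬p2, 0
9. ¬(¬p2 → (p1 ∧ ¬p2)), 1
10. ¬p2, 1
11. ¬(p1 ∧ ¬p2), 1
12. ¬p2 → (p1 ∧ ¬p2), 1
13. ¬□(¬p2 → (p1 ∧ ¬p2)), 1
14. ¬p1, 1
15. p1 ∧ ¬p2, 1
16. p1, 1
Accessibility: 0R0, 0R1, 1R1
Branch closes: p1 and ¬p1 both at 1.
Every branch closes (one shown): valid in T, hence also in S4, S5 (every theorem of T is a theorem of S4 and S5).
K-tableau for the negation ¬(□(¬p2 → (p1 ∧ ¬p2)) → ◇□(¬p2 → (p1 ∧ ¬p2))):
1. ¬(□(¬p2 → (p1 ∧ ¬p2)) → ◇□(¬p2 → (p1 ∧ ¬p2))), 0
2. □(¬p2 → (p1 ∧ ¬p2)), 0
3. ¬◇□(¬p2 → (p1 ∧ ¬p2)), 0
Complete open branch: countermodel on a K-frame, so not valid in K.

T, S4, S5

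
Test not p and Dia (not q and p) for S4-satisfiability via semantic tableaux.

Satisfiable

1. not p and Dia (not q and p), w0
2. not p, w0
3. Dia (not q and p), w0
4. not q and p, w1
5. not q, w1
6. p, w1
Accessibility: w0Rw0, w0Rw1, w1Rw1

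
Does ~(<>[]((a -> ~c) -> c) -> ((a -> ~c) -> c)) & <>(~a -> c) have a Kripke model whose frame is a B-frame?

1. ~(<>[]((a -> ~c) -> c) -> ((a -> ~c) -> c)) & <>(~a -> c), 0
2. ~(<>[]((a -> ~c) -> c) -> ((a -> ~c) -> c)), 0   [&-rule on 1]
3. <>(~a -> c), 0   [&-rule on 1]
4. <>[]((a -> ~c) -> c), 0   [~->-rule on 2]
5. ~((a -> ~c) -> c), 0   [~->-rule on 2]
6. a -> ~c, 0   [~->-rule on 5]
7. ~c, 0   [~->-rule on 5]
8. ~a -> c, 1   [<>-rule on 3: fresh world 1, 0R1]
9. c, 1   [->-rule on 8 (branches; this branch)]
10. []((a -> ~c) -> c), 2   [<>-rule on 4: fresh world 2, 0R2]
11. (a -> ~c) -> c, 0   [[]-rule on 10 via 2R0]
12. (a -> ~c) -> c, 2   [[]-rule on 10 via 2R2]
13. ~(a -> ~c), 0   [->-rule on 11 (branches; this branch)]
14. a, 0   [~->-rule on 13]
15. c, 0   [~->-rule on 13]
Accessibility: 0R0, 0R1, 0R2, 1R0, 1R1, 2R0, 2R2
Branch closes: c and ~c both at 0.
All branches of the tableau close; one closing branch shown above.

Unsatisfiable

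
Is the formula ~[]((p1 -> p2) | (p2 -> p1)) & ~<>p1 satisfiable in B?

Unsatisfiable (every branch closes)

1. ~[]((p1 -> p2) | (p2 -> p1)) & ~<>p1, 0
2. ~[]((p1 -> p2) | (p2 -> p1)), 0
3. ~<>p1, 0
4. ~p1, 0
5. ~((p1 -> p2) | (p2 -> p1)), 1
6. ~(p1 -> p2), 1
7. ~(p2 -> p1), 1
8. p1, 1
9. ~p2, 1
10. p2, 1
11. ~p1, 1
Accessibility: 0R0, 0R1, 1R0, 1R1
Branch closes: p2 and ~p2 both at 1.
Every branch closes; the branch above is one of them.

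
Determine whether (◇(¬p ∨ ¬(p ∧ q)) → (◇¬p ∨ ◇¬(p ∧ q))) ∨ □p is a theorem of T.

Tableau for the negation ¬((◇(¬p ∨ ¬(p ∧ q)) → (◇¬p ∨ ◇¬(p ∧ q))) ∨ □p):
1. ¬((◇(¬p ∨ ¬(p ∧ q)) → (◇¬p ∨ ◇¬(p ∧ q))) ∨ □p), u
2. ¬(◇(¬p ∨ ¬(p ∧ q)) → (◇¬p ∨ ◇¬(p ∧ q))), u   [¬∨-rule on 1]
3. ¬□p, u   [¬∨-rule on 1]
4. ◇(¬p ∨ ¬(p ∧ q)), u   [¬→-rule on 2]
5. ¬(◇¬p ∨ ◇¬(p ∧ q)), u   [¬→-rule on 2]
6. ¬◇¬p, u   [¬∨-rule on 5]
7. ¬◇¬(p ∧ q), u   [¬∨-rule on 5]
8. p, u   [¬◇-rule on 6 via uRu]
9. p ∧ q, u   [¬◇-rule on 7 via uRu]
10. q, u   [∧-rule on 9]
11. ¬p, v   [¬□-rule on 3: fresh world v, uRv]
12. p, v   [¬◇-rule on 6 via uRv]
Accessibility: uRu, uRv, vRv
Branch closes: p and ¬p both at v.
Every branch of the negation's tableau closes; the branch above is one of them.

Yes, valid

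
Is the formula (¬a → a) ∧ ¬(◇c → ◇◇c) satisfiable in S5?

1. (¬a → a) ∧ ¬(◇c → ◇◇c), u
2. ¬a → a, u   [∧-rule on 1]
3. ¬(◇c → ◇◇c), u   [∧-rule on 1]
4. ◇c, u   [¬→-rule on 3]
5. ¬◇◇c, u   [¬→-rule on 3]
6. ¬◇c, u   [¬◇-rule on 5 via uRu]
7. ¬c, u   [¬◇-rule on 6 via uRu]
8. a, u   [→-rule on 2 (branches; this branch)]
9. c, v   [◇-rule on 4: fresh world v, uRv]
10. ¬◇c, v   [¬◇-rule on 5 via uRv]
11. ¬c, v   [¬◇-rule on 6 via uRv]
Accessibility: uRu, uRv, vRu, vRv
Branch closes: c and ¬c both at v.
Every branch closes; the branch above is one of them.

Unsatisfiable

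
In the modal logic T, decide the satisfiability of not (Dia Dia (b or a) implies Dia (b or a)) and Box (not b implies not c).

1. not (Dia Dia (b or a) implies Dia (b or a)) and Box (not b implies not c), 0
2. not (Dia Dia (b or a) implies Dia (b or a)), 0
3. Box (not b implies not c), 0
4. Dia Dia (b or a), 0
5. not Dia (b or a), 0
6. not b implies not c, 0
7. not (b or a), 0
8. not b, 0
9. not a, 0
10. not c, 0
11. Dia (b or a), 1
12. not b implies not c, 1
13. not (b or a), 1
14. not b, 1
15. not a, 1
16. not c, 1
17. b or a, 2
18. a, 2
Accessibility: 0R0, 0R1, 1R1, 1R2, 2R2

Satisfiable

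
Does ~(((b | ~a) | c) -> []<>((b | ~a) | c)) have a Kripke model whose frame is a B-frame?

Unsatisfiable (every branch closes)

1. ~(((b | ~a) | c) -> []<>((b | ~a) | c)), w0
2. (b | ~a) | c, w0
3. ~[]<>((b | ~a) | c), w0
4. b | ~a, w0
5. ~a, w0
6. ~<>((b | ~a) | c), w1
7. ~((b | ~a) | c), w0
8. ~(b | ~a), w0
9. ~c, w0
10. ~b, w0
11. a, w0
Accessibility: w0Rw0, w0Rw1, w1Rw0, w1Rw1
Branch closes: a and ~a both at w0.
(One branch shown.) All branches close.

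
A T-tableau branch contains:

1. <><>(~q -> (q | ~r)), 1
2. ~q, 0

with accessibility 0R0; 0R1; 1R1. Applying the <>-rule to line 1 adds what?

a fresh world 2 with 1R2, and <>(~q -> (q | ~r)) at 2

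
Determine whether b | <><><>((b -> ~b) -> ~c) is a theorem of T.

Tableau for the negation ~(b | <><><>((b -> ~b) -> ~c)):
1. ~(b | <><><>((b -> ~b) -> ~c)), w0
2. ~b, w0
3. ~<><><>((b -> ~b) -> ~c), w0
4. ~<><>((b -> ~b) -> ~c), w0
5. ~<>((b -> ~b) -> ~c), w0
6. ~((b -> ~b) -> ~c), w0
7. b -> ~b, w0
8. c, w0
Accessibility: w0Rw0
The negation has an open branch (countermodel exists).

No, not valid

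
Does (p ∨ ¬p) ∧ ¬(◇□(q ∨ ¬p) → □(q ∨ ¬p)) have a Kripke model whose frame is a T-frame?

Satisfiable

1. (p ∨ ¬p) ∧ ¬(◇□(q ∨ ¬p) → □(q ∨ ¬p)), u
2. p ∨ ¬p, u   [∧-rule on 1]
3. ¬(◇□(q ∨ ¬p) → □(q ∨ ¬p)), u   [∧-rule on 1]
4. ◇□(q ∨ ¬p), u   [¬→-rule on 3]
5. ¬□(q ∨ ¬p), u   [¬→-rule on 3]
6. ¬p, u   [∨-rule on 2 (branches; this branch)]
7. □(q ∨ ¬p), v   [◇-rule on 4: fresh world v, uRv]
8. q ∨ ¬p, v   [□-rule on 7 via vRv]
9. ¬p, v   [∨-rule on 8 (branches; this branch)]
10. ¬(q ∨ ¬p), w   [¬□-rule on 5: fresh world w, uRw]
11. ¬q, w   [¬∨-rule on 10]
12. p, w   [¬∨-rule on 10]
Accessibility: uRu, uRv, uRw, vRv, wRw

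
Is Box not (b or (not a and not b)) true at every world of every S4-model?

Tableau for the negation not Box not (b or (not a and not b)):
1. not Box not (b or (not a and not b)), w0
2. b or (not a and not b), w1
3. not a and not b, w1
4. not a, w1
5. not b, w1
Accessibility: w0Rw0, w0Rw1, w1Rw1
The negation has an open branch (countermodel exists).

Invalid (countermodel exists)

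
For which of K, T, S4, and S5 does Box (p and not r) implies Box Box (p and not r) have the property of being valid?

S4-tableau for the negation not (Box (p and not r) implies Box Box (p and not r)):
1. not (Box (p and not r) implies Box Box (p and not r)), u
2. Box (p and not r), u
3. not Box Box (p and not r), u
4. p and not r, u
5. p, u
6. not r, u
7. not Box (p and not r), v
8. p and not r, v
9. p, v
10. not r, v
11. not (p and not r), w
12. p and not r, w
13. p, w
14. not r, w
15. r, w
Accessibility: uRu, uRv, uRw, vRv, vRw, wRw
Branch closes: r and not r both at w.
Every branch closes (one shown): valid in S4, hence also in S5 (every theorem of S4 is a theorem of S5).
T-tableau for the negation not (Box (p and not r) implies Box Box (p and not r)):
1. not (Box (p and not r) implies Box Box (p and not r)), u
2. Box (p and not r), u
3. not Box Box (p and not r), u
4. p and not r, u
5. p, u
6. not r, u
7. not Box (p and not r), v
8. p and not r, v
9. p, v
10. not r, v
11. not (p and not r), w
12. r, w
Accessibility: uRu, uRv, vRv, vRw, wRw
Complete open branch: countermodel on a T-frame, so not valid in T, nor in K (the same frame is also a K-frame).

S4, S5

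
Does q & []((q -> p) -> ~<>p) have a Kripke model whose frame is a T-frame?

1. q & []((q -> p) -> ~<>p), u
2. q, u
3. []((q -> p) -> ~<>p), u
4. (q -> p) -> ~<>p, u
5. ~<>p, u
6. ~p, u
Accessibility: uRu

Yes, satisfiable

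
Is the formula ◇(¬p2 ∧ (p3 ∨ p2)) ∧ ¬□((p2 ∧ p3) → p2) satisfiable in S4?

1. ◇(¬p2 ∧ (p3 ∨ p2)) ∧ ¬□((p2 ∧ p3) → p2), 0
2. ◇(¬p2 ∧ (p3 ∨ p2)), 0
3. ¬□((p2 ∧ p3) → p2), 0
4. ¬p2 ∧ (p3 ∨ p2), 1
5. ¬p2, 1
6. p3 ∨ p2, 1
7. p3, 1
8. ¬((p2 ∧ p3) → p2), 2
9. p2 ∧ p3, 2
10. ¬p2, 2
11. p2, 2
12. p3, 2
Accessibility: 0R0, 0R1, 0R2, 1R1, 2R2
Branch closes: p2 and ¬p2 both at 2.
Every branch closes; the branch above is one of them.

No, unsatisfiable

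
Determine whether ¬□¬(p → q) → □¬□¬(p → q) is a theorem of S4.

Not valid

Tableau for the negation ¬(¬□¬(p → q) → □¬□¬(p → q)):
1. ¬(¬□¬(p → q) → □¬□¬(p → q)), u
2. ¬□¬(p → q), u
3. ¬□¬□¬(p → q), u
4. p → q, v
5. q, v
6. □¬(p → q), w
7. ¬(p → q), w
8. p, w
9. ¬q, w
Accessibility: uRu, uRv, uRw, vRv, wRw
The negation has an open branch (countermodel exists).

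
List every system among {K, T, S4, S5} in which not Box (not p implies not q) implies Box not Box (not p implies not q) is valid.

S4-tableau for the negation not (not Box (not p implies not q) implies Box not Box (not p implies not q)):
1. not (not Box (not p implies not q) implies Box not Box (not p implies not q)), u
2. not Box (not p implies not q), u
3. not Box not Box (not p implies not q), u
4. not (not p implies not q), v
5. not p, v
6. q, v
7. Box (not p implies not q), w
8. not p implies not q, w
9. not q, w
Accessibility: uRu, uRv, uRw, vRv, wRw
Complete open branch: countermodel on an S4-frame, so not valid in S4, nor in K, T (the same frame is also a K-frame and a T-frame).
S5-tableau for the negation not (not Box (not p implies not q) implies Box not Box (not p implies not q)):
1. not (not Box (not p implies not q) implies Box not Box (not p implies not q)), u
2. not Box (not p implies not q), u
3. not Box not Box (not p implies not q), u
4. not (not p implies not q), v
5. not p, v
6. q, v
7. Box (not p implies not q), w
8. not p implies not q, u
9. not p implies not q, v
10. not p implies not q, w
11. not q, u
12. not q, v
Accessibility: uRu, uRv, uRw, vRu, vRv, vRw, wRu, wRv, wRw
Branch closes: q and not q both at v.
Every branch closes (one shown): valid in S5.

S5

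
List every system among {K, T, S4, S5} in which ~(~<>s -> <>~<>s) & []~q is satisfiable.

K

T-tableau for the formula:
1. ~(~<>s -> <>~<>s) & []~q, 0
2. ~(~<>s -> <>~<>s), 0
3. []~q, 0
4. ~<>s, 0
5. ~<>~<>s, 0
6. ~q, 0
7. ~s, 0
8. <>s, 0
9. s, 1
10. ~q, 1
11. ~s, 1
Accessibility: 0R0, 0R1, 1R1
Branch closes: s and ~s both at 1.
Every branch closes (one shown): unsatisfiable in T, hence also in S4, S5 (every S4/S5-frame is a T-frame).
K-tableau for the formula:
1. ~(~<>s -> <>~<>s) & []~q, 0
2. ~(~<>s -> <>~<>s), 0
3. []~q, 0
4. ~<>s, 0
5. ~<>~<>s, 0
Complete open branch: satisfiable in K.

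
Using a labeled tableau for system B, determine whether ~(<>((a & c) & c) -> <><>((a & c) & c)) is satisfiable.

Unsatisfiable (every branch closes)

1. ~(<>((a & c) & c) -> <><>((a & c) & c)), 0
2. <>((a & c) & c), 0
3. ~<><>((a & c) & c), 0
4. ~<>((a & c) & c), 0
5. ~((a & c) & c), 0
6. ~(a & c), 0
7. ~c, 0
8. (a & c) & c, 1
9. a & c, 1
10. c, 1
11. a, 1
12. ~<>((a & c) & c), 1
13. ~((a & c) & c), 1
14. ~(a & c), 1
15. ~c, 1
Accessibility: 0R0, 0R1, 1R0, 1R1
Branch closes: c and ~c both at 1.
All branches of the tableau close; one closing branch shown above.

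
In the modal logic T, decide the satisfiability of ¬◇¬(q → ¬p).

1. ¬◇¬(q → ¬p), u
2. q → ¬p, u   [¬◇-rule on 1 via uRu]
3. ¬p, u   [→-rule on 2 (branches; this branch)]
Accessibility: uRu

Satisfiable (open branch found)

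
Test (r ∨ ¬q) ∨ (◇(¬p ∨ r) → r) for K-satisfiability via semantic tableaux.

1. (r ∨ ¬q) ∨ (◇(¬p ∨ r) → r), u
2. ◇(¬p ∨ r) → r, u
3. r, u

Yes, satisfiable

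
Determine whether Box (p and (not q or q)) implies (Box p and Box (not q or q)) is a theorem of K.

Tableau for the negation not (Box (p and (not q or q)) implies (Box p and Box (not q or q))):
1. not (Box (p and (not q or q)) implies (Box p and Box (not q or q))), u
2. Box (p and (not q or q)), u
3. not (Box p and Box (not q or q)), u
4. not Box p, u
5. not p, v
6. p and (not q or q), v
7. p, v
8. not q or q, v
Accessibility: uRv
Branch closes: p and not p both at v.
All branches of the negation close; one closing branch shown above.

Valid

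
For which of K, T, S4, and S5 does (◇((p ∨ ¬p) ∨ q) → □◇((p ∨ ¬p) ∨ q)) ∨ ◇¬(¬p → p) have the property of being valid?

T, S4, S5

T-tableau for the negation ¬((◇((p ∨ ¬p) ∨ q) → □◇((p ∨ ¬p) ∨ q)) ∨ ◇¬(¬p → p)):
1. ¬((◇((p ∨ ¬p) ∨ q) → □◇((p ∨ ¬p) ∨ q)) ∨ ◇¬(¬p → p)), u
2. ¬(◇((p ∨ ¬p) ∨ q) → □◇((p ∨ ¬p) ∨ q)), u
3. ¬◇¬(¬p → p), u
4. ◇((p ∨ ¬p) ∨ q), u
5. ¬□◇((p ∨ ¬p) ∨ q), u
6. ¬p → p, u
7. p, u
8. (p ∨ ¬p) ∨ q, v
9. ¬p → p, v
10. p ∨ ¬p, v
11. p, v
12. ¬◇((p ∨ ¬p) ∨ q), w
13. ¬p → p, w
14. ¬((p ∨ ¬p) ∨ q), w
15. ¬(p ∨ ¬p), w
16. ¬q, w
17. ¬p, w
18. p, w
Accessibility: uRu, uRv, uRw, vRv, wRw
Branch closes: p and ¬p both at w.
Every branch closes (one shown): valid in T, hence also in S4, S5 (every theorem of T is a theorem of S4 and S5).
K-tableau for the negation ¬((◇((p ∨ ¬p) ∨ q) → □◇((p ∨ ¬p) ∨ q)) ∨ ◇¬(¬p → p)):
1. ¬((◇((p ∨ ¬p) ∨ q) → □◇((p ∨ ¬p) ∨ q)) ∨ ◇¬(¬p → p)), u
2. ¬(◇((p ∨ ¬p) ∨ q) → □◇((p ∨ ¬p) ∨ q)), u
3. ¬◇¬(¬p → p), u
4. ◇((p ∨ ¬p) ∨ q), u
5. ¬□◇((p ∨ ¬p) ∨ q), u
6. (p ∨ ¬p) ∨ q, v
7. ¬p → p, v
8. q, v
9. p, v
10. ¬◇((p ∨ ¬p) ∨ q), w
11. ¬p → p, w
12. p, w
Accessibility: uRv, uRw
Complete open branch: countermodel on a K-frame, so not valid in K.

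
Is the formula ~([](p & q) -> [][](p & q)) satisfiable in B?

Satisfiable

1. ~([](p & q) -> [][](p & q)), w0
2. [](p & q), w0
3. ~[][](p & q), w0
4. p & q, w0
5. p, w0
6. q, w0
7. ~[](p & q), w1
8. p & q, w1
9. p, w1
10. q, w1
11. ~(p & q), w2
12. ~q, w2
Accessibility: w0Rw0, w0Rw1, w1Rw0, w1Rw1, w1Rw2, w2Rw1, w2Rw2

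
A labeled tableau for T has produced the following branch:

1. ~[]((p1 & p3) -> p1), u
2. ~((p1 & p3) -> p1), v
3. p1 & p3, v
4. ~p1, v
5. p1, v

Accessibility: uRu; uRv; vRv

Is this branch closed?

Both p1 and ~p1 appear at v.

Yes, closed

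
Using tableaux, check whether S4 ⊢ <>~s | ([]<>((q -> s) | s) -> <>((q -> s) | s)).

Valid in S4

Tableau for the negation ~(<>~s | ([]<>((q -> s) | s) -> <>((q -> s) | s))):
1. ~(<>~s | ([]<>((q -> s) | s) -> <>((q -> s) | s))), w0
2. ~<>~s, w0   [~|-rule on 1]
3. ~([]<>((q -> s) | s) -> <>((q -> s) | s)), w0   [~|-rule on 1]
4. []<>((q -> s) | s), w0   [~->-rule on 3]
5. ~<>((q -> s) | s), w0   [~->-rule on 3]
6. s, w0   [~<>-rule on 2 via w0Rw0]
7. <>((q -> s) | s), w0   [[]-rule on 4 via w0Rw0]
8. ~((q -> s) | s), w0   [~<>-rule on 5 via w0Rw0]
9. ~(q -> s), w0   [~|-rule on 8]
10. ~s, w0   [~|-rule on 8]
Accessibility: w0Rw0
Branch closes: s and ~s both at w0.
Every branch of the negation's tableau closes; the branch above is one of them.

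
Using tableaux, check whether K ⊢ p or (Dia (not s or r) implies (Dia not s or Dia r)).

Tableau for the negation not (p or (Dia (not s or r) implies (Dia not s or Dia r))):
1. not (p or (Dia (not s or r) implies (Dia not s or Dia r))), 0
2. not p, 0
3. not (Dia (not s or r) implies (Dia not s or Dia r)), 0
4. Dia (not s or r), 0
5. not (Dia not s or Dia r), 0
6. not Dia not s, 0
7. not Dia r, 0
8. not s or r, 1
9. s, 1
10. not r, 1
11. r, 1
Accessibility: 0R1
Branch closes: r and not r both at 1.
Every branch of the negation's tableau closes; the branch above is one of them.

Valid in K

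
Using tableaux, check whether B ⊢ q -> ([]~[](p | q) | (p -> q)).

Tableau for the negation ~(q -> ([]~[](p | q) | (p -> q))):
1. ~(q -> ([]~[](p | q) | (p -> q))), w0
2. q, w0
3. ~([]~[](p | q) | (p -> q)), w0
4. ~[]~[](p | q), w0
5. ~(p -> q), w0
6. p, w0
7. ~q, w0
Accessibility: w0Rw0
Branch closes: q and ~q both at w0.
Every branch of the negation's tableau closes; the branch above is one of them.

Valid in B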